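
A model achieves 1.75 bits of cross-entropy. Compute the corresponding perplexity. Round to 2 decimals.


Perplexity formula: PP = 2^H
H = 1.75
PP = 2^1.75
Decompose: 2^1.75 = 2^1 * 2^0.75
2^1 = 2, 2^0.75 ~ 1.6817928
PP ~ 2 * 1.6817928 = 3.3635856
Rounded to 2 decimals: 3.36

3.36


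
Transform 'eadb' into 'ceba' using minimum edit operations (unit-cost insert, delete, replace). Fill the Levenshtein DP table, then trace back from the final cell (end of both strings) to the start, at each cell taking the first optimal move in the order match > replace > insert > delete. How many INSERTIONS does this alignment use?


Edit distance = 4. Backtracking from cell (4, 4) with preference match > replace > insert > delete,
then listing the resulting alignment 'eadb' -> 'ceba' left to right:
  Step 1: replace e->c
  Step 2: replace a->e
  Step 3: replace d->b
  Step 4: replace b->a
Total insertions: 0

0


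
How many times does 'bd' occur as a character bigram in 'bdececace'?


Scanning 'bdececace' for bigram 'bd':
  Position 0: 'bd' -> MATCH
  Position 1: 'de' -> no
  Position 2: 'ec' -> no
  Position 3: 'ce' -> no
  Position 4: 'ec' -> no
  Position 5: 'ca' -> no
  Position 6: 'ac' -> no
  Position 7: 'ce' -> no
Total matches: 1

1


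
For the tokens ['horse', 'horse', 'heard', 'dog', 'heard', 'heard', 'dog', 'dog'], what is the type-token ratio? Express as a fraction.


Tokens: 8
Unique types: ('dog', 'heard', 'horse') = 3
TTR = 3/8
Already in lowest terms.

3/8


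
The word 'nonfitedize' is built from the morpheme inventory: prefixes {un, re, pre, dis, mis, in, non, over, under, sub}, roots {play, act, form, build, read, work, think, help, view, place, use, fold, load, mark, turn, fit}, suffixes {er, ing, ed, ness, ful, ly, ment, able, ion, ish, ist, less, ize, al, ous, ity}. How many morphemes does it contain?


Segmenting 'nonfitedize' against the inventory:
  'non' -> prefix (morpheme 1)
  'fit' -> root (morpheme 2)
  'ed' -> suffix (morpheme 3)
  'ize' -> suffix (morpheme 4)
Total morphemes: 4

4


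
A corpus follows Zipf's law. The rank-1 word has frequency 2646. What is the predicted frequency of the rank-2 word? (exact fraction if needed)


Zipf's law: freq(rank) = f1 / rank
f1 = 2646, rank = 2
freq = 2646 / 2
= 1323

1323


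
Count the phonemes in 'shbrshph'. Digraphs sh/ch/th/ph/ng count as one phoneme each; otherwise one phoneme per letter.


Parsing 'shbrshph' greedily, digraphs first:
  'sh' -> digraph (1 consonant phoneme) (phonemes so far: 1)
  'b' -> consonant phoneme (phonemes so far: 2)
  'r' -> consonant phoneme (phonemes so far: 3)
  'sh' -> digraph (1 consonant phoneme) (phonemes so far: 4)
  'ph' -> digraph (1 consonant phoneme) (phonemes so far: 5)
Total phonemes: 5

5


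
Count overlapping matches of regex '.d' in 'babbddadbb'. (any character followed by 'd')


Pattern: .d means any character followed by 'd'.
Scanning 'babbddadbb' position-by-position:
  Pos 0: window 'ba' -> no
  Pos 1: window 'ab' -> no
  Pos 2: window 'bb' -> no
  Pos 3: window 'bd' -> MATCH
  Pos 4: window 'dd' -> MATCH
  Pos 5: window 'da' -> no
  Pos 6: window 'ad' -> MATCH
  Pos 7: window 'db' -> no
  Pos 8: window 'bb' -> no
  Pos 9: window 'b' -> no
Total matches: 3

3


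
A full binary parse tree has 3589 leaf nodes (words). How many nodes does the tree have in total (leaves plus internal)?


Leaf nodes (terminals): 3589
Internal nodes = n - 1 = 3589 - 1 = 3588
Total = leaves + internal = 3589 + 3588 = 7177

7177


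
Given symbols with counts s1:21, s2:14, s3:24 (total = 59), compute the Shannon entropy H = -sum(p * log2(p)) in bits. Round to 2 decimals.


Computing entropy H = -sum(p_i * log2(p_i)):
  s1: p = 21/59 = 0.3559, -p*log2(p) = 0.5305
  s2: p = 14/59 = 0.2373, -p*log2(p) = 0.4924
  s3: p = 24/59 = 0.4068, -p*log2(p) = 0.5279
H = sum of terms = 1.5508
Rounded to 2 decimals: 1.55

1.55


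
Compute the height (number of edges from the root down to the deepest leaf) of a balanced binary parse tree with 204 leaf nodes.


In a balanced binary tree with n leaves the deepest leaf is ceil(log2(n)) edges below the root.
log2(204) = 7.6724
ceil(7.6724) = 8
height (edges) = 8

8


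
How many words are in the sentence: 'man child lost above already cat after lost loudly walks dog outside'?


Counting words by splitting on spaces:
  Word 1: 'man'
  Word 2: 'child'
  Word 3: 'lost'
  Word 4: 'above'
  Word 5: 'already'
  Word 6: 'cat'
  Word 7: 'after'
  Word 8: 'lost'
  Word 9: 'loudly'
  Word 10: 'walks'
  Word 11: 'dog'
  Word 12: 'outside'
Total words: 12

12


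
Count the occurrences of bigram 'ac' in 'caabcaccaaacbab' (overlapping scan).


Scanning 'caabcaccaaacbab' for bigram 'ac':
  Position 0: 'ca' -> no
  Position 1: 'aa' -> no
  Position 2: 'ab' -> no
  Position 3: 'bc' -> no
  Position 4: 'ca' -> no
  Position 5: 'ac' -> MATCH
  Position 6: 'cc' -> no
  Position 7: 'ca' -> no
  Position 8: 'aa' -> no
  Position 9: 'aa' -> no
  Position 10: 'ac' -> MATCH
  Position 11: 'cb' -> no
  Position 12: 'ba' -> no
  Position 13: 'ab' -> no
Total matches: 2

2


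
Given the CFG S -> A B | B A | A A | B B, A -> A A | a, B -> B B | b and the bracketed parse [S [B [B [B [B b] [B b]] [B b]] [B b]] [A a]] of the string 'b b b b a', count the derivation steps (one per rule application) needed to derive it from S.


Every bracketed nonterminal node [X ...] in the tree is produced by exactly one rule application.
Reading the tree off as a leftmost derivation:
  Step 1: S  =>  B A   (applied S -> B A)
  Step 2: B A  =>  B B A   (applied B -> B B)
  Step 3: B B A  =>  B B B A   (applied B -> B B)
  Step 4: B B B A  =>  B B B B A   (applied B -> B B)
  Step 5: B B B B A  =>  b B B B A   (applied B -> b)
  Step 6: b B B B A  =>  b b B B A   (applied B -> b)
  Step 7: b b B B A  =>  b b b B A   (applied B -> b)
  Step 8: b b b B A  =>  b b b b A   (applied B -> b)
  Step 9: b b b b A  =>  b b b b a   (applied A -> a)
Final yield: b b b b a
Total rewrite steps: 9

9


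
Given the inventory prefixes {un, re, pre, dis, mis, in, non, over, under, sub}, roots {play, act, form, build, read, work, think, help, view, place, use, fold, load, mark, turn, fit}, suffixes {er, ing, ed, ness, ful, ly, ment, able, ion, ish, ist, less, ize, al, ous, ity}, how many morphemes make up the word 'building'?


Segmenting 'building' against the inventory:
  'build' -> root (morpheme 1)
  'ing' -> suffix (morpheme 2)
Total morphemes: 2

2


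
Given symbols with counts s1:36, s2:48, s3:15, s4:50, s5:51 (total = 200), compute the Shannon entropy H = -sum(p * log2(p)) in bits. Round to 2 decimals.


Computing entropy H = -sum(p_i * log2(p_i)):
  s1: p = 36/200 = 0.1800, -p*log2(p) = 0.4453
  s2: p = 48/200 = 0.2400, -p*log2(p) = 0.4941
  s3: p = 15/200 = 0.0750, -p*log2(p) = 0.2803
  s4: p = 50/200 = 0.2500, -p*log2(p) = 0.5000
  s5: p = 51/200 = 0.2550, -p*log2(p) = 0.5027
H = sum of terms = 2.2224
Rounded to 2 decimals: 2.22

2.22


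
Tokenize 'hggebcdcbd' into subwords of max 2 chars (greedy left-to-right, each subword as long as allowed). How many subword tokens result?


'hggebcdcbd' has 10 characters.
Chunking with max size 2:
  Chunk 1: 'hg' (positions 0-1)
  Chunk 2: 'ge' (positions 2-3)
  Chunk 3: 'bc' (positions 4-5)
  Chunk 4: 'dc' (positions 6-7)
  Chunk 5: 'bd' (positions 8-9)
Total chunks: ceil(10 / 2) = 5

5


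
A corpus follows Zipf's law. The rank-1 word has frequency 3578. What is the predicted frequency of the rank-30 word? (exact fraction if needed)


Zipf's law: freq(rank) = f1 / rank
f1 = 3578, rank = 30
freq = 3578 / 30
GCD(3578, 30) = 2
Simplified: 1789/15

1789/15


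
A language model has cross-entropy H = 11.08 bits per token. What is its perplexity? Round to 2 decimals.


Perplexity formula: PP = 2^H
H = 11.08
PP = 2^11.08
Decompose: 2^11.08 = 2^11 * 2^0.08
2^11 = 2048, 2^0.08 ~ 1.0570180
PP ~ 2048 * 1.0570180 = 2164.7728640
Rounded to 2 decimals: 2164.77

2164.77


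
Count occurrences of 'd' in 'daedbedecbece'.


Scanning 'daedbedecbece' for 'd':
  Position 0: 'd' -> MATCH (count: 1)
  Position 3: 'd' -> MATCH (count: 2)
  Position 6: 'd' -> MATCH (count: 3)
Total occurrences of 'd': 3

3


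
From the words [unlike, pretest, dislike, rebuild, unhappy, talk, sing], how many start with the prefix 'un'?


Checking each word for prefix 'un':
  'unlike' -> YES, starts with 'un' (count: 1)
  'pretest' -> no (count: 1)
  'dislike' -> no (count: 1)
  'rebuild' -> no (count: 1)
  'unhappy' -> YES, starts with 'un' (count: 2)
  'talk' -> no (count: 2)
  'sing' -> no (count: 2)
Total with prefix 'un': 2

2


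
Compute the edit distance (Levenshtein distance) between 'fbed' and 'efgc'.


Building DP table for s1='fbed' (len 4) and s2='efgc' (len 4):
       e  f  g  c
    0  1  2  3  4
  f 1  1  1  2  3
  b 2  2  2  2  3
  e 3  2  3  3  3
  d 4  3  3  4  4
Edit distance = dp[4][4] = 4

4


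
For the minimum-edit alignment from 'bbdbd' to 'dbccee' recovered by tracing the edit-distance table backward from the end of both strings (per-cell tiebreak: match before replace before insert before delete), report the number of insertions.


Edit distance = 5. Backtracking from cell (5, 6) with preference match > replace > insert > delete,
then listing the resulting alignment 'bbdbd' -> 'dbccee' left to right:
  Step 1: insert 'd' [insertion #1]
  Step 2: keep 'b'
  Step 3: replace b->c
  Step 4: replace d->c
  Step 5: replace b->e
  Step 6: replace d->e
Total insertions: 1

1


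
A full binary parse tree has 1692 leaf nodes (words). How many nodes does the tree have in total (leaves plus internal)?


Leaf nodes (terminals): 1692
Internal nodes = n - 1 = 1692 - 1 = 1691
Total = leaves + internal = 1692 + 1691 = 3383

3383


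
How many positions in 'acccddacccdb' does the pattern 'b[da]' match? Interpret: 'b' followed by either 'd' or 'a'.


Pattern: b[da] means 'b' followed by either 'd' or 'a'.
Scanning 'acccddacccdb' position-by-position:
  Pos 0: window 'ac' -> no
  Pos 1: window 'cc' -> no
  Pos 2: window 'cc' -> no
  Pos 3: window 'cd' -> no
  Pos 4: window 'dd' -> no
  Pos 5: window 'da' -> no
  Pos 6: window 'ac' -> no
  Pos 7: window 'cc' -> no
  Pos 8: window 'cc' -> no
  Pos 9: window 'cd' -> no
  Pos 10: window 'db' -> no
  Pos 11: window 'b' -> no
Total matches: 0

0


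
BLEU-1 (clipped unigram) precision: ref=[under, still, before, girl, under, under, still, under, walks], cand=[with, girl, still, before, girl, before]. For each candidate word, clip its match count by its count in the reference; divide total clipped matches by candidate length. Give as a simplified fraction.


Reference word counts: {'before': 1, 'girl': 1, 'still': 2, 'under': 4, 'walks': 1}
Checking each candidate word (with clipping):
  'with' -> not in reference -> no match (matches: 0)
  'girl' -> in reference (ref count 1, used 1/1) -> match (matches: 1)
  'still' -> in reference (ref count 2, used 1/2) -> match (matches: 2)
  'before' -> in reference (ref count 1, used 1/1) -> match (matches: 3)
  'girl' -> ref count 1 already used up (1/1) -> clipped, no match (matches: 3)
  'before' -> ref count 1 already used up (1/1) -> clipped, no match (matches: 3)
Clipped matches: 3, Candidate length: 6
Precision = 3/6 = 1/2

1/2


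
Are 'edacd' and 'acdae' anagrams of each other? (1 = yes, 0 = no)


Sort characters of 'edacd': 'acdde'
Sort characters of 'acdae': 'aacde'
Sorted forms differ -> they are NOT anagrams
Result: 0

0


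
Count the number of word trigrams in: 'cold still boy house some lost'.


Word trigrams from [6] words:
  Trigram 1: (cold still boy)
  Trigram 2: (still boy house)
  Trigram 3: (boy house some)
  Trigram 4: (house some lost)
Total word trigrams: 6 - 2 = 4

4


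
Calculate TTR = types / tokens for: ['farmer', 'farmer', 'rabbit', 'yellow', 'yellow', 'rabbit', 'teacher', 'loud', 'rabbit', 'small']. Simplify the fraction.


Tokens: 10
Unique types: ('farmer', 'loud', 'rabbit', 'small', 'teacher', 'yellow') = 6
TTR = 6/10
Simplify: divide both by 2 -> 3/5
TTR = 3/5

3/5


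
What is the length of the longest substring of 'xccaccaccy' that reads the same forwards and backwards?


Scanning 'xccaccaccy' for palindromic substrings.
Substring at positions 1-8: 'ccaccacc'.
Check: reverse('ccaccacc') = 'ccaccacc' -> palindrome confirmed.
Neighbouring characters ('x' / 'y') break symmetry, so it cannot extend further.
No longer palindromic substring exists; longest length = 8

8


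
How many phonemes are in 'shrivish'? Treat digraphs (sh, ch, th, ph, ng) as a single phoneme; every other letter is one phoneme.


Parsing 'shrivish' greedily, digraphs first:
  'sh' -> digraph (1 consonant phoneme) (phonemes so far: 1)
  'r' -> consonant phoneme (phonemes so far: 2)
  'i' -> vowel phoneme (phonemes so far: 3)
  'v' -> consonant phoneme (phonemes so far: 4)
  'i' -> vowel phoneme (phonemes so far: 5)
  'sh' -> digraph (1 consonant phoneme) (phonemes so far: 6)
Total phonemes: 6

6


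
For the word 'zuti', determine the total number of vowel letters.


Scanning each character of 'zuti':
  Position 1: 'z' -> consonant (running count: 0)
  Position 2: 'u' -> vowel (running count: 1)
  Position 3: 't' -> consonant (running count: 1)
  Position 4: 'i' -> vowel (running count: 2)
Total vowels: 2

2


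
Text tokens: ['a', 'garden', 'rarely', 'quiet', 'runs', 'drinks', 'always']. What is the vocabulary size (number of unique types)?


Listing all tokens and tracking unique types:
  Token 1: 'a' -> NEW (unique so far: 1)
  Token 2: 'garden' -> NEW (unique so far: 2)
  Token 3: 'rarely' -> NEW (unique so far: 3)
  Token 4: 'quiet' -> NEW (unique so far: 4)
  Token 5: 'runs' -> NEW (unique so far: 5)
  Token 6: 'drinks' -> NEW (unique so far: 6)
  Token 7: 'always' -> NEW (unique so far: 7)
Unique types: ('a', 'always', 'drinks', 'garden', 'quiet', 'rarely', 'runs')
Vocabulary size: 7

7


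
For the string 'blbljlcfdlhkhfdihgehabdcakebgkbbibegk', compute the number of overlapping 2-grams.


String 'blbljlcfdlhkhfdihgehabdcakebgkbbibegk' has length L = 37.
Number of overlapping n-grams = L - n + 1
Substituting: 37 - 2 + 1 = 36

36


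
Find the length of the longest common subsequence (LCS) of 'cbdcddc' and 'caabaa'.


DP table for LCS of 'cbdcddc' and 'caabaa':
       c  a  a  b  a  a
    0  0  0  0  0  0  0
  c 0  1  1  1  1  1  1
  b 0  1  1  1  2  2  2
  d 0  1  1  1  2  2  2
  c 0  1  1  1  2  2  2
  d 0  1  1  1  2  2  2
  d 0  1  1  1  2  2  2
  c 0  1  1  1  2  2  2
LCS: 'cb'
LCS length = 2

2


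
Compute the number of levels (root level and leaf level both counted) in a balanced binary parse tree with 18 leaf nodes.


In a balanced binary tree with n leaves the deepest leaf is ceil(log2(n)) edges below the root,
so counting node levels inclusive of root and leaves gives ceil(log2(n)) + 1 levels.
log2(18) = 4.1699
ceil(4.1699) = 5
levels = 5 + 1 = 6

6


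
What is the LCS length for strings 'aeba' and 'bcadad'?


DP table for LCS of 'aeba' and 'bcadad':
       b  c  a  d  a  d
    0  0  0  0  0  0  0
  a 0  0  0  1  1  1  1
  e 0  0  0  1  1  1  1
  b 0  1  1  1  1  1  1
  a 0  1  1  2  2  2  2
LCS: 'aa'
LCS length = 2

2


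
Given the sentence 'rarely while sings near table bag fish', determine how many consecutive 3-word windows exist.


Word trigrams from [7] words:
  Trigram 1: (rarely while sings)
  Trigram 2: (while sings near)
  Trigram 3: (sings near table)
  Trigram 4: (near table bag)
  Trigram 5: (table bag fish)
Total word trigrams: 7 - 2 = 5

5


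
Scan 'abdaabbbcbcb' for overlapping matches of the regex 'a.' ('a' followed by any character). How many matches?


Pattern: a. means 'a' followed by any character.
Scanning 'abdaabbbcbcb' position-by-position:
  Pos 0: window 'ab' -> MATCH
  Pos 1: window 'bd' -> no
  Pos 2: window 'da' -> no
  Pos 3: window 'aa' -> MATCH
  Pos 4: window 'ab' -> MATCH
  Pos 5: window 'bb' -> no
  Pos 6: window 'bb' -> no
  Pos 7: window 'bc' -> no
  Pos 8: window 'cb' -> no
  Pos 9: window 'bc' -> no
  Pos 10: window 'cb' -> no
  Pos 11: window 'b' -> no
Total matches: 3

3


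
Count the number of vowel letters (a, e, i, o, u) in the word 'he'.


Scanning each character of 'he':
  Position 1: 'h' -> consonant (running count: 0)
  Position 2: 'e' -> vowel (running count: 1)
Total vowels: 1

1


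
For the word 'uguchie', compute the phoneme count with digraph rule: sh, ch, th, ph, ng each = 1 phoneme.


Parsing 'uguchie' greedily, digraphs first:
  'u' -> vowel phoneme (phonemes so far: 1)
  'g' -> consonant phoneme (phonemes so far: 2)
  'u' -> vowel phoneme (phonemes so far: 3)
  'ch' -> digraph (1 consonant phoneme) (phonemes so far: 4)
  'i' -> vowel phoneme (phonemes so far: 5)
  'e' -> vowel phoneme (phonemes so far: 6)
Total phonemes: 6

6


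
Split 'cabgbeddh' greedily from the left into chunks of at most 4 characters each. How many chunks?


'cabgbeddh' has 9 characters.
Chunking with max size 4:
  Chunk 1: 'cabg' (positions 0-3)
  Chunk 2: 'bedd' (positions 4-7)
  Chunk 3: 'h' (positions 8-8)
Total chunks: ceil(9 / 4) = 3

3


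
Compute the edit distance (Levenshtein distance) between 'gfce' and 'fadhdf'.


Building DP table for s1='gfce' (len 4) and s2='fadhdf' (len 6):
       f  a  d  h  d  f
    0  1  2  3  4  5  6
  g 1  1  2  3  4  5  6
  f 2  1  2  3  4  5  5
  c 3  2  2  3  4  5  6
  e 4  3  3  3  4  5  6
Edit distance = dp[4][6] = 6

6


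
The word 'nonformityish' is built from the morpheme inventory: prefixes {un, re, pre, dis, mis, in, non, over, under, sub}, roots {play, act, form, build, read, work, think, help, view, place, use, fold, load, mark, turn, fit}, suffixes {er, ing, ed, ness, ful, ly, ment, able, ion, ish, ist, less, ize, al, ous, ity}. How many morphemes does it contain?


Segmenting 'nonformityish' against the inventory:
  'non' -> prefix (morpheme 1)
  'form' -> root (morpheme 2)
  'ity' -> suffix (morpheme 3)
  'ish' -> suffix (morpheme 4)
Total morphemes: 4

4


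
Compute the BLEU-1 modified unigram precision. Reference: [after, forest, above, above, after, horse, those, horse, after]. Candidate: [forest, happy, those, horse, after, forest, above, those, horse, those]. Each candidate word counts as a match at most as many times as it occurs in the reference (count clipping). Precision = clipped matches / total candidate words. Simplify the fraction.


Reference word counts: {'above': 2, 'after': 3, 'forest': 1, 'horse': 2, 'those': 1}
Checking each candidate word (with clipping):
  'forest' -> in reference (ref count 1, used 1/1) -> match (matches: 1)
  'happy' -> not in reference -> no match (matches: 1)
  'those' -> in reference (ref count 1, used 1/1) -> match (matches: 2)
  'horse' -> in reference (ref count 2, used 1/2) -> match (matches: 3)
  'after' -> in reference (ref count 3, used 1/3) -> match (matches: 4)
  'forest' -> ref count 1 already used up (1/1) -> clipped, no match (matches: 4)
  'above' -> in reference (ref count 2, used 1/2) -> match (matches: 5)
  'those' -> ref count 1 already used up (1/1) -> clipped, no match (matches: 5)
  'horse' -> in reference (ref count 2, used 2/2) -> match (matches: 6)
  'those' -> ref count 1 already used up (1/1) -> clipped, no match (matches: 6)
Clipped matches: 6, Candidate length: 10
Precision = 6/10 = 3/5

3/5


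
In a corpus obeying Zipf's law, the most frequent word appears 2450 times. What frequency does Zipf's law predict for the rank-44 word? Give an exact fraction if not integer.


Zipf's law: freq(rank) = f1 / rank
f1 = 2450, rank = 44
freq = 2450 / 44
GCD(2450, 44) = 2
Simplified: 1225/22

1225/22


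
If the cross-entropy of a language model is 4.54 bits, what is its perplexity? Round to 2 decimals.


Perplexity formula: PP = 2^H
H = 4.54
PP = 2^4.54
Decompose: 2^4.54 = 2^4 * 2^0.54
2^4 = 16, 2^0.54 ~ 1.4539725
PP ~ 16 * 1.4539725 = 23.2635600
Rounded to 2 decimals: 23.26

23.26


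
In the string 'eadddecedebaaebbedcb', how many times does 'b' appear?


Scanning 'eadddecedebaaebbedcb' for 'b':
  Position 10: 'b' -> MATCH (count: 1)
  Position 14: 'b' -> MATCH (count: 2)
  Position 15: 'b' -> MATCH (count: 3)
  Position 19: 'b' -> MATCH (count: 4)
Total occurrences of 'b': 4

4


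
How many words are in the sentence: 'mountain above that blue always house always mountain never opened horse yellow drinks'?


Counting words by splitting on spaces:
  Word 1: 'mountain'
  Word 2: 'above'
  Word 3: 'that'
  Word 4: 'blue'
  Word 5: 'always'
  Word 6: 'house'
  Word 7: 'always'
  Word 8: 'mountain'
  Word 9: 'never'
  Word 10: 'opened'
  Word 11: 'horse'
  Word 12: 'yellow'
  Word 13: 'drinks'
Total words: 13

13


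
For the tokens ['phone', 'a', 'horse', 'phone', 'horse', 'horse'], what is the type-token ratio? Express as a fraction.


Tokens: 6
Unique types: ('a', 'horse', 'phone') = 3
TTR = 3/6
Simplify: divide both by 3 -> 1/2
TTR = 1/2

1/2


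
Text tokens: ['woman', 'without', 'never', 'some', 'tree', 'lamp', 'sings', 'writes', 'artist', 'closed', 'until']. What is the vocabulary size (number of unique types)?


Listing all tokens and tracking unique types:
  Token 1: 'woman' -> NEW (unique so far: 1)
  Token 2: 'without' -> NEW (unique so far: 2)
  Token 3: 'never' -> NEW (unique so far: 3)
  Token 4: 'some' -> NEW (unique so far: 4)
  Token 5: 'tree' -> NEW (unique so far: 5)
  Token 6: 'lamp' -> NEW (unique so far: 6)
  Token 7: 'sings' -> NEW (unique so far: 7)
  Token 8: 'writes' -> NEW (unique so far: 8)
  Token 9: 'artist' -> NEW (unique so far: 9)
  Token 10: 'closed' -> NEW (unique so far: 10)
  Token 11: 'until' -> NEW (unique so far: 11)
Unique types: ('artist', 'closed', 'lamp', 'never', 'sings', 'some', 'tree', 'until', 'without', 'woman', 'writes')
Vocabulary size: 11

11


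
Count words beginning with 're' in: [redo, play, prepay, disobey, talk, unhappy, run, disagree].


Checking each word for prefix 're':
  'redo' -> YES, starts with 're' (count: 1)
  'play' -> no (count: 1)
  'prepay' -> no (count: 1)
  'disobey' -> no (count: 1)
  'talk' -> no (count: 1)
  'unhappy' -> no (count: 1)
  'run' -> no (count: 1)
  'disagree' -> no (count: 1)
Total with prefix 're': 1

1


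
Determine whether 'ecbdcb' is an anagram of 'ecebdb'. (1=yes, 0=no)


Sort characters of 'ecbdcb': 'bbccde'
Sort characters of 'ecebdb': 'bbcdee'
Sorted forms differ -> they are NOT anagrams
Result: 0

0


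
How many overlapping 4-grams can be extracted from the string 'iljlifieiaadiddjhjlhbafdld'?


String 'iljlifieiaadiddjhjlhbafdld' has length L = 26.
Number of overlapping n-grams = L - n + 1
Substituting: 26 - 4 + 1 = 23

23


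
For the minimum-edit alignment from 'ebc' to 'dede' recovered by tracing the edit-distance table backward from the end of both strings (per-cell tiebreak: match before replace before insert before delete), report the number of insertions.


Edit distance = 3. Backtracking from cell (3, 4) with preference match > replace > insert > delete,
then listing the resulting alignment 'ebc' -> 'dede' left to right:
  Step 1: insert 'd' [insertion #1]
  Step 2: keep 'e'
  Step 3: replace b->d
  Step 4: replace c->e
Total insertions: 1

1


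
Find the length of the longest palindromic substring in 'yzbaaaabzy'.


Scanning 'yzbaaaabzy' for palindromic substrings.
Substring at positions 0-9: 'yzbaaaabzy'.
Check: reverse('yzbaaaabzy') = 'yzbaaaabzy' -> palindrome confirmed.
No longer palindromic substring exists; longest length = 10

10


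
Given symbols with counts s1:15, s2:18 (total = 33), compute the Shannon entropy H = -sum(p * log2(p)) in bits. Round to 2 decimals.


Computing entropy H = -sum(p_i * log2(p_i)):
  s1: p = 15/33 = 0.4545, -p*log2(p) = 0.5170
  s2: p = 18/33 = 0.5455, -p*log2(p) = 0.4770
H = sum of terms = 0.9940
Rounded to 2 decimals: 0.99

0.99


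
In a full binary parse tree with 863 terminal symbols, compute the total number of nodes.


Leaf nodes (terminals): 863
Internal nodes = n - 1 = 863 - 1 = 862
Total = leaves + internal = 863 + 862 = 1725

1725


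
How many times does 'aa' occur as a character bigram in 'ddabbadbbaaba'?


Scanning 'ddabbadbbaaba' for bigram 'aa':
  Position 0: 'dd' -> no
  Position 1: 'da' -> no
  Position 2: 'ab' -> no
  Position 3: 'bb' -> no
  Position 4: 'ba' -> no
  Position 5: 'ad' -> no
  Position 6: 'db' -> no
  Position 7: 'bb' -> no
  Position 8: 'ba' -> no
  Position 9: 'aa' -> MATCH
  Position 10: 'ab' -> no
  Position 11: 'ba' -> no
Total matches: 1

1


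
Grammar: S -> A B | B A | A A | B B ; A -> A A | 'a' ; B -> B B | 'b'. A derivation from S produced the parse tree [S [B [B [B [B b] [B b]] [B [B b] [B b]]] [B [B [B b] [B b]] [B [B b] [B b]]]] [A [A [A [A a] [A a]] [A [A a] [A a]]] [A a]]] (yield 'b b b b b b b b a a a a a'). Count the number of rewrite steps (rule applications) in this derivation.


Every bracketed nonterminal node [X ...] in the tree is produced by exactly one rule application.
Reading the tree off as a leftmost derivation:
  Step 1: S  =>  B A   (applied S -> B A)
  Step 2: B A  =>  B B A   (applied B -> B B)
  Step 3: B B A  =>  B B B A   (applied B -> B B)
  Step 4: B B B A  =>  B B B B A   (applied B -> B B)
  Step 5: B B B B A  =>  b B B B A   (applied B -> b)
  Step 6: b B B B A  =>  b b B B A   (applied B -> b)
  Step 7: b b B B A  =>  b b B B B A   (applied B -> B B)
  Step 8: b b B B B A  =>  b b b B B A   (applied B -> b)
  Step 9: b b b B B A  =>  b b b b B A   (applied B -> b)
  Step 10: b b b b B A  =>  b b b b B B A   (applied B -> B B)
  Step 11: b b b b B B A  =>  b b b b B B B A   (applied B -> B B)
  Step 12: b b b b B B B A  =>  b b b b b B B A   (applied B -> b)
  Step 13: b b b b b B B A  =>  b b b b b b B A   (applied B -> b)
  Step 14: b b b b b b B A  =>  b b b b b b B B A   (applied B -> B B)
  Step 15: b b b b b b B B A  =>  b b b b b b b B A   (applied B -> b)
  Step 16: b b b b b b b B A  =>  b b b b b b b b A   (applied B -> b)
  Step 17: b b b b b b b b A  =>  b b b b b b b b A A   (applied A -> A A)
  Step 18: b b b b b b b b A A  =>  b b b b b b b b A A A   (applied A -> A A)
  Step 19: b b b b b b b b A A A  =>  b b b b b b b b A A A A   (applied A -> A A)
  Step 20: b b b b b b b b A A A A  =>  b b b b b b b b a A A A   (applied A -> a)
  Step 21: b b b b b b b b a A A A  =>  b b b b b b b b a a A A   (applied A -> a)
  Step 22: b b b b b b b b a a A A  =>  b b b b b b b b a a A A A   (applied A -> A A)
  Step 23: b b b b b b b b a a A A A  =>  b b b b b b b b a a a A A   (applied A -> a)
  Step 24: b b b b b b b b a a a A A  =>  b b b b b b b b a a a a A   (applied A -> a)
  Step 25: b b b b b b b b a a a a A  =>  b b b b b b b b a a a a a   (applied A -> a)
Final yield: b b b b b b b b a a a a a
Total rewrite steps: 25

25


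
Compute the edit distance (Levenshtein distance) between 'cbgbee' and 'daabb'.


Building DP table for s1='cbgbee' (len 6) and s2='daabb' (len 5):
       d  a  a  b  b
    0  1  2  3  4  5
  c 1  1  2  3  4  5
  b 2  2  2  3  3  4
  g 3  3  3  3  4  4
  b 4  4  4  4  3  4
  e 5  5  5  5  4  4
  e 6  6  6  6  5  5
Edit distance = dp[6][5] = 5

5


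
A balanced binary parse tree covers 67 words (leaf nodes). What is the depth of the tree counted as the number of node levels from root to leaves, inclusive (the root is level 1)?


In a balanced binary tree with n leaves the deepest leaf is ceil(log2(n)) edges below the root,
so counting node levels inclusive of root and leaves gives ceil(log2(n)) + 1 levels.
log2(67) = 6.0661
ceil(6.0661) = 7
levels = 7 + 1 = 8

8


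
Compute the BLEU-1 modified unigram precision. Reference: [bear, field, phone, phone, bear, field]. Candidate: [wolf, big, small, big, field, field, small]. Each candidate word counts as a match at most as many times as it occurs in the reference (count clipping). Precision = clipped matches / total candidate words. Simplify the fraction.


Reference word counts: {'bear': 2, 'field': 2, 'phone': 2}
Checking each candidate word (with clipping):
  'wolf' -> not in reference -> no match (matches: 0)
  'big' -> not in reference -> no match (matches: 0)
  'small' -> not in reference -> no match (matches: 0)
  'big' -> not in reference -> no match (matches: 0)
  'field' -> in reference (ref count 2, used 1/2) -> match (matches: 1)
  'field' -> in reference (ref count 2, used 2/2) -> match (matches: 2)
  'small' -> not in reference -> no match (matches: 2)
Clipped matches: 2, Candidate length: 7
Precision = 2/7

2/7


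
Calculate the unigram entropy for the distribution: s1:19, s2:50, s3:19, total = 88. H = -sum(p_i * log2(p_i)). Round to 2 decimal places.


Computing entropy H = -sum(p_i * log2(p_i)):
  s1: p = 19/88 = 0.2159, -p*log2(p) = 0.4775
  s2: p = 50/88 = 0.5682, -p*log2(p) = 0.4634
  s3: p = 19/88 = 0.2159, -p*log2(p) = 0.4775
H = sum of terms = 1.4184
Rounded to 2 decimals: 1.42

1.42


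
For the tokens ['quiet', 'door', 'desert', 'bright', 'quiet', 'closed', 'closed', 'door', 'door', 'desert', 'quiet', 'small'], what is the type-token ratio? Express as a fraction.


Tokens: 12
Unique types: ('bright', 'closed', 'desert', 'door', 'quiet', 'small') = 6
TTR = 6/12
Simplify: divide both by 6 -> 1/2
TTR = 1/2

1/2


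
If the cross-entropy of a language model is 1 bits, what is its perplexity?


Perplexity formula: PP = 2^H
H = 1
PP = 2^1
Steps: 2^1 = 2
PP = 2

2


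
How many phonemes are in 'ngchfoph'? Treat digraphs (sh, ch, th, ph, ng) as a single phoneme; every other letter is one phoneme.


Parsing 'ngchfoph' greedily, digraphs first:
  'ng' -> digraph (1 consonant phoneme) (phonemes so far: 1)
  'ch' -> digraph (1 consonant phoneme) (phonemes so far: 2)
  'f' -> consonant phoneme (phonemes so far: 3)
  'o' -> vowel phoneme (phonemes so far: 4)
  'ph' -> digraph (1 consonant phoneme) (phonemes so far: 5)
Total phonemes: 5

5


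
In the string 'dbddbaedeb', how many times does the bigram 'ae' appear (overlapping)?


Scanning 'dbddbaedeb' for bigram 'ae':
  Position 0: 'db' -> no
  Position 1: 'bd' -> no
  Position 2: 'dd' -> no
  Position 3: 'db' -> no
  Position 4: 'ba' -> no
  Position 5: 'ae' -> MATCH
  Position 6: 'ed' -> no
  Position 7: 'de' -> no
  Position 8: 'eb' -> no
Total matches: 1

1


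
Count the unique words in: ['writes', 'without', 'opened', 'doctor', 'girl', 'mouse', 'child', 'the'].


Listing all tokens and tracking unique types:
  Token 1: 'writes' -> NEW (unique so far: 1)
  Token 2: 'without' -> NEW (unique so far: 2)
  Token 3: 'opened' -> NEW (unique so far: 3)
  Token 4: 'doctor' -> NEW (unique so far: 4)
  Token 5: 'girl' -> NEW (unique so far: 5)
  Token 6: 'mouse' -> NEW (unique so far: 6)
  Token 7: 'child' -> NEW (unique so far: 7)
  Token 8: 'the' -> NEW (unique so far: 8)
Unique types: ('child', 'doctor', 'girl', 'mouse', 'opened', 'the', 'without', 'writes')
Vocabulary size: 8

8


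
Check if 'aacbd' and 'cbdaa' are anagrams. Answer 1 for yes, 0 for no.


Sort characters of 'aacbd': 'aabcd'
Sort characters of 'cbdaa': 'aabcd'
Sorted forms match -> they ARE anagrams
Result: 1

1


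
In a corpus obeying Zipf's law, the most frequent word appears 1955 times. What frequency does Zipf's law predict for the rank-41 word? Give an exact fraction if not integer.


Zipf's law: freq(rank) = f1 / rank
f1 = 1955, rank = 41
freq = 1955 / 41
GCD(1955, 41) = 1
Simplified: 1955/41

1955/41


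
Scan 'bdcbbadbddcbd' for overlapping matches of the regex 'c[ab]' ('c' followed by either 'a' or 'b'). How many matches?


Pattern: c[ab] means 'c' followed by either 'a' or 'b'.
Scanning 'bdcbbadbddcbd' position-by-position:
  Pos 0: window 'bd' -> no
  Pos 1: window 'dc' -> no
  Pos 2: window 'cb' -> MATCH
  Pos 3: window 'bb' -> no
  Pos 4: window 'ba' -> no
  Pos 5: window 'ad' -> no
  Pos 6: window 'db' -> no
  Pos 7: window 'bd' -> no
  Pos 8: window 'dd' -> no
  Pos 9: window 'dc' -> no
  Pos 10: window 'cb' -> MATCH
  Pos 11: window 'bd' -> no
  Pos 12: window 'd' -> no
Total matches: 2

2


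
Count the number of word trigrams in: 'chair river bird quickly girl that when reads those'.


Word trigrams from [9] words:
  Trigram 1: (chair river bird)
  Trigram 2: (river bird quickly)
  Trigram 3: (bird quickly girl)
  Trigram 4: (quickly girl that)
  Trigram 5: (girl that when)
  Trigram 6: (that when reads)
  Trigram 7: (when reads those)
Total word trigrams: 9 - 2 = 7

7


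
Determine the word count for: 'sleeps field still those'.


Counting words by splitting on spaces:
  Word 1: 'sleeps'
  Word 2: 'field'
  Word 3: 'still'
  Word 4: 'those'
Total words: 4

4


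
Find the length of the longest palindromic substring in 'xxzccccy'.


Scanning 'xxzccccy' for palindromic substrings.
Substring at positions 3-6: 'cccc'.
Check: reverse('cccc') = 'cccc' -> palindrome confirmed.
Neighbouring characters ('z' / 'y') break symmetry, so it cannot extend further.
No longer palindromic substring exists; longest length = 4

4


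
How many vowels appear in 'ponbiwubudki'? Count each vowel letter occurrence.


Scanning each character of 'ponbiwubudki':
  Position 1: 'p' -> consonant (running count: 0)
  Position 2: 'o' -> vowel (running count: 1)
  Position 3: 'n' -> consonant (running count: 1)
  Position 4: 'b' -> consonant (running count: 1)
  Position 5: 'i' -> vowel (running count: 2)
  Position 6: 'w' -> consonant (running count: 2)
  Position 7: 'u' -> vowel (running count: 3)
  Position 8: 'b' -> consonant (running count: 3)
  Position 9: 'u' -> vowel (running count: 4)
  Position 10: 'd' -> consonant (running count: 4)
  Position 11: 'k' -> consonant (running count: 4)
  Position 12: 'i' -> vowel (running count: 5)
Total vowels: 5

5


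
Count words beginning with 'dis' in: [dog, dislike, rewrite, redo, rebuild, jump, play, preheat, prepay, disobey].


Checking each word for prefix 'dis':
  'dog' -> no (count: 0)
  'dislike' -> YES, starts with 'dis' (count: 1)
  'rewrite' -> no (count: 1)
  'redo' -> no (count: 1)
  'rebuild' -> no (count: 1)
  'jump' -> no (count: 1)
  'play' -> no (count: 1)
  'preheat' -> no (count: 1)
  'prepay' -> no (count: 1)
  'disobey' -> YES, starts with 'dis' (count: 2)
Total with prefix 'dis': 2

2


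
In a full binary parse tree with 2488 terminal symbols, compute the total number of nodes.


Leaf nodes (terminals): 2488
Internal nodes = n - 1 = 2488 - 1 = 2487
Total = leaves + internal = 2488 + 2487 = 4975

4975


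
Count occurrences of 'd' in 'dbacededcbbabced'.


Scanning 'dbacededcbbabced' for 'd':
  Position 0: 'd' -> MATCH (count: 1)
  Position 5: 'd' -> MATCH (count: 2)
  Position 7: 'd' -> MATCH (count: 3)
  Position 15: 'd' -> MATCH (count: 4)
Total occurrences of 'd': 4

4


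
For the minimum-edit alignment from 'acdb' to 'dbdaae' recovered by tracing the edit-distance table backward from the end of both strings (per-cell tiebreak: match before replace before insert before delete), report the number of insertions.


Edit distance = 5. Backtracking from cell (4, 6) with preference match > replace > insert > delete,
then listing the resulting alignment 'acdb' -> 'dbdaae' left to right:
  Step 1: replace a->d
  Step 2: replace c->b
  Step 3: keep 'd'
  Step 4: insert 'a' [insertion #1]
  Step 5: insert 'a' [insertion #2]
  Step 6: replace b->e
Total insertions: 2

2


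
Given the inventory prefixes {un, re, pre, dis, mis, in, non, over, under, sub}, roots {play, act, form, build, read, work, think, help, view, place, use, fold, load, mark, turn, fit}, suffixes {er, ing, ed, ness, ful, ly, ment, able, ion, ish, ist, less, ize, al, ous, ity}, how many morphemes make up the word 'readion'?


Segmenting 'readion' against the inventory:
  'read' -> root (morpheme 1)
  'ion' -> suffix (morpheme 2)
Total morphemes: 2

2


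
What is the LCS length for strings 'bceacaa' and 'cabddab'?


DP table for LCS of 'bceacaa' and 'cabddab':
       c  a  b  d  d  a  b
    0  0  0  0  0  0  0  0
  b 0  0  0  1  1  1  1  1
  c 0  1  1  1  1  1  1  1
  e 0  1  1  1  1  1  1  1
  a 0  1  2  2  2  2  2  2
  c 0  1  2  2  2  2  2  2
  a 0  1  2  2  2  2  3  3
  a 0  1  2  2  2  2  3  3
LCS: 'caa'
LCS length = 3

3


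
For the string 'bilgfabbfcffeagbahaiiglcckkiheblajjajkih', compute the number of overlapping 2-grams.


String 'bilgfabbfcffeagbahaiiglcckkiheblajjajkih' has length L = 40.
Number of overlapping n-grams = L - n + 1
Substituting: 40 - 2 + 1 = 39

39


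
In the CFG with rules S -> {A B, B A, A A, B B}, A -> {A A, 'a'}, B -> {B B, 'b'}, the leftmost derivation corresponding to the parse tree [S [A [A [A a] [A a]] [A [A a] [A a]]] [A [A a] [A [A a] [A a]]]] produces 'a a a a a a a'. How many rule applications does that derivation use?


Every bracketed nonterminal node [X ...] in the tree is produced by exactly one rule application.
Reading the tree off as a leftmost derivation:
  Step 1: S  =>  A A   (applied S -> A A)
  Step 2: A A  =>  A A A   (applied A -> A A)
  Step 3: A A A  =>  A A A A   (applied A -> A A)
  Step 4: A A A A  =>  a A A A   (applied A -> a)
  Step 5: a A A A  =>  a a A A   (applied A -> a)
  Step 6: a a A A  =>  a a A A A   (applied A -> A A)
  Step 7: a a A A A  =>  a a a A A   (applied A -> a)
  Step 8: a a a A A  =>  a a a a A   (applied A -> a)
  Step 9: a a a a A  =>  a a a a A A   (applied A -> A A)
  Step 10: a a a a A A  =>  a a a a a A   (applied A -> a)
  Step 11: a a a a a A  =>  a a a a a A A   (applied A -> A A)
  Step 12: a a a a a A A  =>  a a a a a a A   (applied A -> a)
  Step 13: a a a a a a A  =>  a a a a a a a   (applied A -> a)
Final yield: a a a a a a a
Total rewrite steps: 13

13


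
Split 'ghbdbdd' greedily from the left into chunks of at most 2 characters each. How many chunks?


'ghbdbdd' has 7 characters.
Chunking with max size 2:
  Chunk 1: 'gh' (positions 0-1)
  Chunk 2: 'bd' (positions 2-3)
  Chunk 3: 'bd' (positions 4-5)
  Chunk 4: 'd' (positions 6-6)
Total chunks: ceil(7 / 2) = 4

4


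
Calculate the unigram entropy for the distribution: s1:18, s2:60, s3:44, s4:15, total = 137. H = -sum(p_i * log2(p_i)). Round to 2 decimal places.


Computing entropy H = -sum(p_i * log2(p_i)):
  s1: p = 18/137 = 0.1314, -p*log2(p) = 0.3847
  s2: p = 60/137 = 0.4380, -p*log2(p) = 0.5217
  s3: p = 44/137 = 0.3212, -p*log2(p) = 0.5263
  s4: p = 15/137 = 0.1095, -p*log2(p) = 0.3494
H = sum of terms = 1.7821
Rounded to 2 decimals: 1.78

1.78


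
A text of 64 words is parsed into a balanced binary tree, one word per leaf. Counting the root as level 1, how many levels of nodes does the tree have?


In a balanced binary tree with n leaves the deepest leaf is ceil(log2(n)) edges below the root,
so counting node levels inclusive of root and leaves gives ceil(log2(n)) + 1 levels.
log2(64) = 6.0000
ceil(6.0000) = 6
levels = 6 + 1 = 7

7


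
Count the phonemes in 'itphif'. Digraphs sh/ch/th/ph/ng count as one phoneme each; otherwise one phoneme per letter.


Parsing 'itphif' greedily, digraphs first:
  'i' -> vowel phoneme (phonemes so far: 1)
  't' -> consonant phoneme (phonemes so far: 2)
  'ph' -> digraph (1 consonant phoneme) (phonemes so far: 3)
  'i' -> vowel phoneme (phonemes so far: 4)
  'f' -> consonant phoneme (phonemes so far: 5)
Total phonemes: 5

5


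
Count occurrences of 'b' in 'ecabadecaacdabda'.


Scanning 'ecabadecaacdabda' for 'b':
  Position 3: 'b' -> MATCH (count: 1)
  Position 13: 'b' -> MATCH (count: 2)
Total occurrences of 'b': 2

2


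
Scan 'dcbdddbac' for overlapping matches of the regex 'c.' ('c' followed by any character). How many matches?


Pattern: c. means 'c' followed by any character.
Scanning 'dcbdddbac' position-by-position:
  Pos 0: window 'dc' -> no
  Pos 1: window 'cb' -> MATCH
  Pos 2: window 'bd' -> no
  Pos 3: window 'dd' -> no
  Pos 4: window 'dd' -> no
  Pos 5: window 'db' -> no
  Pos 6: window 'ba' -> no
  Pos 7: window 'ac' -> no
  Pos 8: window 'c' -> no
Total matches: 1

1


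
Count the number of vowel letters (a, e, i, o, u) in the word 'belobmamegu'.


Scanning each character of 'belobmamegu':
  Position 1: 'b' -> consonant (running count: 0)
  Position 2: 'e' -> vowel (running count: 1)
  Position 3: 'l' -> consonant (running count: 1)
  Position 4: 'o' -> vowel (running count: 2)
  Position 5: 'b' -> consonant (running count: 2)
  Position 6: 'm' -> consonant (running count: 2)
  Position 7: 'a' -> vowel (running count: 3)
  Position 8: 'm' -> consonant (running count: 3)
  Position 9: 'e' -> vowel (running count: 4)
  Position 10: 'g' -> consonant (running count: 4)
  Position 11: 'u' -> vowel (running count: 5)
Total vowels: 5

5
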